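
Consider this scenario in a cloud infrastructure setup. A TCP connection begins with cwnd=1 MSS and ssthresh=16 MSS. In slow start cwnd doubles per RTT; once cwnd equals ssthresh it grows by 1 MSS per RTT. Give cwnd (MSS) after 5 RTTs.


RTT 0: cwnd = 1 MSS (initial)
RTT 1: cwnd = 2 MSS (slow start, doubled)
RTT 2: cwnd = 4 MSS (slow start, doubled)
RTT 3: cwnd = 8 MSS (slow start, doubled)
RTT 4: cwnd = 16 MSS (slow start, doubled)
RTT 5: cwnd = 17 MSS (congestion avoidance, +1)

17


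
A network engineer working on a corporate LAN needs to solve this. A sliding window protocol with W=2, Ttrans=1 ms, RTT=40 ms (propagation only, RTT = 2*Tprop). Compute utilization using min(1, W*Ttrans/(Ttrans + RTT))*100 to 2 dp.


Given: W = 2, Ttrans = 1 ms, RTT = 40 ms (= 2 * Tprop, Tprop = 20 ms)
Cycle time = Ttrans + RTT = 1 + 40 = 41 ms (first packet sent until its ACK returns)
W * Ttrans = 2 * 1 = 2 ms of sending per cycle
W * Ttrans / (Ttrans + RTT) = 2 / 41 = 0.048780
U = min(1, 0.048780) = 0.048780
U% = 4.88%

4.88


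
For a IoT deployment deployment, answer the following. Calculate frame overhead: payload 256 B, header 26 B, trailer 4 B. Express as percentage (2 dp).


Given: payload = 256 B, header = 26 B, trailer = 4 B
Overhead bytes = header + trailer = 26 + 4 = 30
Total frame = payload + overhead = 256 + 30 = 286
Overhead % = 30 / 286 * 100 = 10.4895% -> 10.49% (2 dp)

10.49


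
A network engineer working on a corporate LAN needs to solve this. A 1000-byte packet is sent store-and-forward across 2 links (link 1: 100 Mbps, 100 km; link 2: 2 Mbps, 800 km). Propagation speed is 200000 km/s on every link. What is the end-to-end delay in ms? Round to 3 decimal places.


Packet = 1000 bytes = 8000 bits. Store-and-forward: sum (t_trans + t_prop) per link.
Link 1: t_trans = 8000/(100*10^6) s = 0.0800 ms; t_prop = 100/200000 s = 0.5000 ms; subtotal = 0.5800 ms
Link 2: t_trans = 8000/(2*10^6) s = 4.0000 ms; t_prop = 800/200000 s = 4.0000 ms; subtotal = 8.0000 ms
End-to-end = 0.5800 + 8.0000 = 8.5800 ms -> 8.580 ms (3 dp)

8.580


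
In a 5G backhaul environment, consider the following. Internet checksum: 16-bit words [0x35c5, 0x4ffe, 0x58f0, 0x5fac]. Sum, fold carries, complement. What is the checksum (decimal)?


Given words: [0x35c5, 0x4ffe, 0x58f0, 0x5fac]
Step 1: Sum all words
Raw sum = 13765 + 20478 + 22768 + 24492 = 81503
Step 2: Fold carry: (15967 + 1) = 15968
One's complement = ~15968 & 0xFFFF = 49567

49567


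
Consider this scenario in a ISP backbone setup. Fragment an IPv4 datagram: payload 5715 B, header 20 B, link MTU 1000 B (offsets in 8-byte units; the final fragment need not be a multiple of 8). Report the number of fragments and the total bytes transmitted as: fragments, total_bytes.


Max data per non-final fragment = floor((MTU - header)/8)*8 = floor((1000 - 20)/8)*8 = floor(980/8)*8 = 976 B
Final fragment needs no 8-byte alignment: it can carry up to MTU - header = 980 B
Non-final fragments needed = ceil((payload - 980) / 976) = ceil(4735/976) = ceil(4.8514) = 5
Number of fragments = 5 + 1 = 6
Fragment sizes (data): 5 * 976 B + 835 B (last, 835 <= 980 OK)
Total bytes sent = payload + n_frags * header = 5715 + 6*20 = 5715 + 120 = 5835 B

6, 5835


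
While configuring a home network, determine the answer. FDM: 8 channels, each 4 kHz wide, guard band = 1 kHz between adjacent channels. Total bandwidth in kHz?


Given: 8 channels, 4 kHz each, guard = 1 kHz
Channel bandwidth = 8 * 4 = 32 kHz
Guard bands = 7 gaps * 1 kHz = 7 kHz
Total = 32 + 7 = 39 kHz

39


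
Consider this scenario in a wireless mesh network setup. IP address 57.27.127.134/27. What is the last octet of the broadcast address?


Given: IP = 57.27.127.134, prefix = /27
Host bits = 32 - 27 = 5
Network last octet = 134 AND mask = 128
Host part size = 2^5 - 1 = 31
Broadcast last octet = 128 OR 31 = 159

159


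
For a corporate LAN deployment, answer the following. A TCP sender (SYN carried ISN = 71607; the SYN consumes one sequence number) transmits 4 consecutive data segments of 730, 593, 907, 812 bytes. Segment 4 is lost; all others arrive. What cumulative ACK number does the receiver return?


SYN uses sequence number 71607; first data byte = ISN + 1 = 71608.
Segment 1: SEQ = 71608, len = 730 B, covers [71608, 72337]
Segment 2: SEQ = 72338, len = 593 B, covers [72338, 72930]
Segment 3: SEQ = 72931, len = 907 B, covers [72931, 73837]
Segment 4: SEQ = 73838, len = 812 B, covers [73838, 74649] [LOST]
In-order data received: bytes [71608, 73837] (segments 1..3).
Segment 4 missing -> gap begins at byte 73838.
Cumulative ACK = next expected in-order byte = 71608 + 730 + 593 + 907 = 73838

73838


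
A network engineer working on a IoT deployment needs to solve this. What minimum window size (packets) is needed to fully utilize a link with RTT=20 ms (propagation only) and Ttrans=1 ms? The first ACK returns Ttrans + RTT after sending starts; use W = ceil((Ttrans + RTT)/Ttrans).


Given: Ttrans = 1 ms, RTT = 20 ms (= 2 * Tprop, Tprop = 10 ms)
Time until first ACK returns = Ttrans + RTT = 1 + 20 = 21 ms
Need W * Ttrans >= Ttrans + RTT  ->  W >= (Ttrans + RTT) / Ttrans
(Ttrans + RTT) / Ttrans = 21 / 1 = 21
W_min = ceil(21) = 21

21


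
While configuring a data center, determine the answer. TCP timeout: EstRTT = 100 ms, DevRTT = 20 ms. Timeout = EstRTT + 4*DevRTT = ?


Given: EstRTT = 100 ms, DevRTT = 20 ms
Timeout = EstRTT + 4 * DevRTT
4 * DevRTT = 4 * 20 = 80
Timeout = 100 + 80 = 180 ms

180


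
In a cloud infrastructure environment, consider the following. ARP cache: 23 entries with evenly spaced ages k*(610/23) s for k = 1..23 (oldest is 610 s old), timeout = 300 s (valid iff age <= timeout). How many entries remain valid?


Ages are k * 610/23 s for k = 1..23 (spacing = 26.5217 s).
Entry k is valid iff k * 610/23 <= 300 iff k <= 23 * 300 / 610 = 11.3115
n_valid = floor(11.3115) = 11
(n_stale = 23 - 11 = 12)

11


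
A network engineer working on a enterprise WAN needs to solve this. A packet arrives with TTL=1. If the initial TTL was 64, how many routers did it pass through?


Given: initial TTL = 64, received TTL = 1
Hops = initial TTL - received TTL
Hops = 64 - 1 = 63

63


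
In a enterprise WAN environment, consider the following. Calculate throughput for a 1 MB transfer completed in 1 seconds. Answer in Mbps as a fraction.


Given: file = 1 MB, time = 1 s
File in Mb = 1 * 8 = 8 Mb
Throughput = 8 / 1 Mbps
Throughput = 8 Mbps

8


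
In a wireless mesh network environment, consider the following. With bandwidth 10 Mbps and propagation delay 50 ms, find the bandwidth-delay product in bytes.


Given: bandwidth = 10 Mbps, delay = 50 ms
BDP in bits = 10 * 10^6 * 50 / 1000
BDP in bits = 500000
BDP in bytes = 500000 / 8 = 62500

62500


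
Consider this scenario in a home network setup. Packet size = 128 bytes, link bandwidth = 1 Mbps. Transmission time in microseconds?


Given: packet = 128 bytes, bandwidth = 1 Mbps
Packet in bits = 128 * 8 = 1024 bits
Bandwidth = 1 * 10^6 = 1000000 bps
Time = 1024 / 1000000 seconds
Time in us = 1024 * 10^6 / 1000000 = 1024

1024


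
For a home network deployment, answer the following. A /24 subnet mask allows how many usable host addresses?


Given: subnet mask /24
Host bits = 32 - 24 = 8
Total addresses = 2^8 = 256
Usable hosts = 256 - 2 (network + broadcast) = 254

254


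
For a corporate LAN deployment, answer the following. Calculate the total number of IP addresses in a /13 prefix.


Given: CIDR prefix /13
Host bits = 32 - 13 = 19
Total addresses = 2^19 = 524288

524288


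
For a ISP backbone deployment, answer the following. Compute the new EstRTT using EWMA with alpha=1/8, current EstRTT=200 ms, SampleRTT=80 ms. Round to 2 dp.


Given: EstRTT = 200 ms, SampleRTT = 80 ms, alpha = 1/8
New EstRTT = (1 - alpha) * EstRTT + alpha * SampleRTT
(7/8) * 200 = 175
(1/8) * 80 = 10
New EstRTT = 175 + 10 = 185 ms -> 185.00 ms (2 dp)

185.00


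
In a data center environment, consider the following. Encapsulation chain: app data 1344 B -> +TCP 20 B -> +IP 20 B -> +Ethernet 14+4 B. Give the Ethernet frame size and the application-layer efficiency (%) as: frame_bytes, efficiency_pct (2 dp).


TCP segment = 1344 + 20 = 1364 B
IP packet = 1364 + 20 = 1384 B
Ethernet frame = 1384 + 14 + 4 = 1402 B
Efficiency = app / frame = 1344 / 1402 = 0.958631 = 95.8631% -> 95.86% (2 dp)

1402, 95.86


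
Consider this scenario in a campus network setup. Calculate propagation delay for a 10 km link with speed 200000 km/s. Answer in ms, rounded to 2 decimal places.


Given: distance = 10 km, speed = 200000 km/s
Delay = distance / speed = 10 / 200000 seconds
Delay in ms = 10 * 1000 / 200000
Delay = 0.0500 ms
Rounded to 2 dp = 0.05 ms

0.05


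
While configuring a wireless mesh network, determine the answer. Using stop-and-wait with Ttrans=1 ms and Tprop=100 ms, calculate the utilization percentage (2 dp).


Given: Ttrans = 1 ms, Tprop = 100 ms
RTT = 2 * Tprop = 2 * 100 = 200 ms
U = Ttrans / (Ttrans + RTT)
U = 1 / (1 + 200)
U = 1 / 201 = 0.004975
U% = 0.50%

0.50


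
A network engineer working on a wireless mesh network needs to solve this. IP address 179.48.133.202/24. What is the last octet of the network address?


Given: IP = 179.48.133.202, prefix = /24
Subnet mask = 255.255.255.0
Last octet of IP: 202
Last octet of mask: 0
Network last octet = 202 AND 0 = 0

0


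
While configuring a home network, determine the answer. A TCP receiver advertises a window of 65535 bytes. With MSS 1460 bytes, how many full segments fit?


Given: RWND = 65535 bytes, MSS = 1460 bytes
Full segments = floor(RWND / MSS)
Full segments = floor(65535 / 1460)
Full segments = floor(44.887) = 44

44


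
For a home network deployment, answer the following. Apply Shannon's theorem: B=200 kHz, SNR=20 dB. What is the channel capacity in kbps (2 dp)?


Given: B = 200 kHz, SNR = 20 dB
SNR linear = 10^(20/10) = 100
1 + SNR = 101
log2(101) = 6.6582114828
C = 200 * 1000 * 6.6582114828 = 1331642.2966 bps
C = 1331.642297 kbps -> 1331.64 kbps (2 dp)

1331.64


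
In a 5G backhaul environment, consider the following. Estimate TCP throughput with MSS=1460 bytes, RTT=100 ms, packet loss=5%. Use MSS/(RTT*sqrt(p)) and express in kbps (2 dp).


Given: MSS = 1460 bytes, RTT = 100 ms, loss = 5%
RTT in seconds = 100 / 1000 = 0.1
Loss rate = 5% = 0.05
sqrt(loss) = sqrt(0.05) = 0.223606797750
Throughput (bytes/s) = 1460 / (0.1 * 0.223606797750) = 65293.1849
Throughput (kbps) = 65293.1849 * 8 / 1000 = 522.345480 -> 522.35 kbps (2 dp)

522.35


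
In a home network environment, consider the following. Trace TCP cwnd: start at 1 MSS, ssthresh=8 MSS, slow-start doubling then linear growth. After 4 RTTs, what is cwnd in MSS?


RTT 0: cwnd = 1 MSS (initial)
RTT 1: cwnd = 2 MSS (slow start, doubled)
RTT 2: cwnd = 4 MSS (slow start, doubled)
RTT 3: cwnd = 8 MSS (slow start, doubled)
RTT 4: cwnd = 9 MSS (congestion avoidance, +1)

9


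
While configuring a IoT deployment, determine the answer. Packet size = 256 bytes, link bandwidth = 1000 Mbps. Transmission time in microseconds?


Given: packet = 256 bytes, bandwidth = 1000 Mbps
Packet in bits = 256 * 8 = 2048 bits
Bandwidth = 1000 * 10^6 = 1000000000 bps
Time = 2048 / 1000000000 seconds
Time in us = 2048 * 10^6 / 1000000000 = 2.048

2.048


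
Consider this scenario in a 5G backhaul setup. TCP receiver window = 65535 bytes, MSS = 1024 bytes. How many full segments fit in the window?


Given: RWND = 65535 bytes, MSS = 1024 bytes
Full segments = floor(RWND / MSS)
Full segments = floor(65535 / 1024)
Full segments = floor(63.999) = 63

63


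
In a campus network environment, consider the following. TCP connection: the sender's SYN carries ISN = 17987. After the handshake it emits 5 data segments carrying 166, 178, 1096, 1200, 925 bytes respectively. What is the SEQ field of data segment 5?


The SYN occupies sequence number ISN = 17987, so the first data byte is ISN + 1 = 17988.
SEQ of data segment i = (ISN + 1) + sum of payload sizes of segments 1..i-1.
Segment 1: SEQ = 17988, payload = 166 bytes
Segment 2: SEQ = 18154, payload = 178 bytes
Segment 3: SEQ = 18332, payload = 1096 bytes
Segment 4: SEQ = 19428, payload = 1200 bytes
Segment 5: SEQ = 20628, payload = 925 bytes
SEQ of segment 5 = 17988 + 166 + 178 + 1096 + 1200 = 20628

20628


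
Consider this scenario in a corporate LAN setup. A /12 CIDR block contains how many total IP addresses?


Given: CIDR prefix /12
Host bits = 32 - 12 = 20
Total addresses = 2^20 = 1048576

1048576


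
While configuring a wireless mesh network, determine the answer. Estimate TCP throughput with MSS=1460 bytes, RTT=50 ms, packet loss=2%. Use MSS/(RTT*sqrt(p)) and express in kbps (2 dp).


Given: MSS = 1460 bytes, RTT = 50 ms, loss = 2%
RTT in seconds = 50 / 1000 = 0.05
Loss rate = 2% = 0.02
sqrt(loss) = sqrt(0.02) = 0.141421356237
Throughput (bytes/s) = 1460 / (0.05 * 0.141421356237) = 206475.1801
Throughput (kbps) = 206475.1801 * 8 / 1000 = 1651.801441 -> 1651.80 kbps (2 dp)

1651.80


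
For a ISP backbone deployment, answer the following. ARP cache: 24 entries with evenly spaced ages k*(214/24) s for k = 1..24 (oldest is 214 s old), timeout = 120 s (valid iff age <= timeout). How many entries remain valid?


Ages are k * 214/24 s for k = 1..24 (spacing = 8.9167 s).
Entry k is valid iff k * 214/24 <= 120 iff k <= 24 * 120 / 214 = 13.4579
n_valid = floor(13.4579) = 13
(n_stale = 24 - 13 = 11)

13


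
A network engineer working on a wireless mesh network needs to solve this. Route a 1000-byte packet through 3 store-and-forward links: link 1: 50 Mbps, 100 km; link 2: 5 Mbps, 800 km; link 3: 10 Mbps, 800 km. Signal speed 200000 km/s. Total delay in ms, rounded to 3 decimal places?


Packet = 1000 bytes = 8000 bits. Store-and-forward: sum (t_trans + t_prop) per link.
Link 1: t_trans = 8000/(50*10^6) s = 0.1600 ms; t_prop = 100/200000 s = 0.5000 ms; subtotal = 0.6600 ms
Link 2: t_trans = 8000/(5*10^6) s = 1.6000 ms; t_prop = 800/200000 s = 4.0000 ms; subtotal = 5.6000 ms
Link 3: t_trans = 8000/(10*10^6) s = 0.8000 ms; t_prop = 800/200000 s = 4.0000 ms; subtotal = 4.8000 ms
End-to-end = 0.6600 + 5.6000 + 4.8000 = 11.0600 ms -> 11.060 ms (3 dp)

11.060


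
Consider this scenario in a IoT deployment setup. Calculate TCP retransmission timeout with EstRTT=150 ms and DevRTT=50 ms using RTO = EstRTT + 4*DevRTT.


Given: EstRTT = 150 ms, DevRTT = 50 ms
Timeout = EstRTT + 4 * DevRTT
4 * DevRTT = 4 * 50 = 200
Timeout = 150 + 200 = 350 ms

350


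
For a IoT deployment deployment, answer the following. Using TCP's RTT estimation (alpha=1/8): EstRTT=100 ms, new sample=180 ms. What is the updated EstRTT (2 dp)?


Given: EstRTT = 100 ms, SampleRTT = 180 ms, alpha = 1/8
New EstRTT = (1 - alpha) * EstRTT + alpha * SampleRTT
(7/8) * 100 = 87.5
(1/8) * 180 = 22.5
New EstRTT = 87.5 + 22.5 = 110 ms -> 110.00 ms (2 dp)

110.00


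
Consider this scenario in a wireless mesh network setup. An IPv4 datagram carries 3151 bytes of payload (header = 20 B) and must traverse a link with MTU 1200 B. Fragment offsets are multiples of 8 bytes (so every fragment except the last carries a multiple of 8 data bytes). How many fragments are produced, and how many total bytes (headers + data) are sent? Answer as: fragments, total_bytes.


Max data per non-final fragment = floor((MTU - header)/8)*8 = floor((1200 - 20)/8)*8 = floor(1180/8)*8 = 1176 B
Final fragment needs no 8-byte alignment: it can carry up to MTU - header = 1180 B
Non-final fragments needed = ceil((payload - 1180) / 1176) = ceil(1971/1176) = ceil(1.6760) = 2
Number of fragments = 2 + 1 = 3
Fragment sizes (data): 2 * 1176 B + 799 B (last, 799 <= 1180 OK)
Total bytes sent = payload + n_frags * header = 3151 + 3*20 = 3151 + 60 = 3211 B

3, 3211


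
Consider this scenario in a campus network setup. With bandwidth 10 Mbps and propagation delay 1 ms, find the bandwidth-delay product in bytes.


Given: bandwidth = 10 Mbps, delay = 1 ms
BDP in bits = 10 * 10^6 * 1 / 1000
BDP in bits = 10000
BDP in bytes = 10000 / 8 = 1250

1250


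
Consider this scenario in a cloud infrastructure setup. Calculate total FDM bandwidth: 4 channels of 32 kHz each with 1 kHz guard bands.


Given: 4 channels, 32 kHz each, guard = 1 kHz
Channel bandwidth = 4 * 32 = 128 kHz
Guard bands = 3 gaps * 1 kHz = 3 kHz
Total = 128 + 3 = 131 kHz

131


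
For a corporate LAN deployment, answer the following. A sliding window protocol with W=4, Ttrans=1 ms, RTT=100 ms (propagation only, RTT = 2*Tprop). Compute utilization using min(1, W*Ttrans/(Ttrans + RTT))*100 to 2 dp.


Given: W = 4, Ttrans = 1 ms, RTT = 100 ms (= 2 * Tprop, Tprop = 50 ms)
Cycle time = Ttrans + RTT = 1 + 100 = 101 ms (first packet sent until its ACK returns)
W * Ttrans = 4 * 1 = 4 ms of sending per cycle
W * Ttrans / (Ttrans + RTT) = 4 / 101 = 0.039604
U = min(1, 0.039604) = 0.039604
U% = 3.96%

3.96


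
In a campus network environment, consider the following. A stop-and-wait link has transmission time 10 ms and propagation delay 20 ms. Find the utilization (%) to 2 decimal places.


Given: Ttrans = 10 ms, Tprop = 20 ms
RTT = 2 * Tprop = 2 * 20 = 40 ms
U = Ttrans / (Ttrans + RTT)
U = 10 / (10 + 40)
U = 10 / 50 = 0.2
U% = 20.00%

20.00


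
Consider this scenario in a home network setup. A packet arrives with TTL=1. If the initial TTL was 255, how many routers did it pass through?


Given: initial TTL = 255, received TTL = 1
Hops = initial TTL - received TTL
Hops = 255 - 1 = 254

254


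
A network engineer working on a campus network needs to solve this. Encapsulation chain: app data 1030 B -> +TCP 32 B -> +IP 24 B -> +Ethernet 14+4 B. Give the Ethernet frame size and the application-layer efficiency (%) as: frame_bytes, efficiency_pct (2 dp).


TCP segment = 1030 + 32 = 1062 B
IP packet = 1062 + 24 = 1086 B
Ethernet frame = 1086 + 14 + 4 = 1104 B
Efficiency = app / frame = 1030 / 1104 = 0.932971 = 93.2971% -> 93.30% (2 dp)

1104, 93.30


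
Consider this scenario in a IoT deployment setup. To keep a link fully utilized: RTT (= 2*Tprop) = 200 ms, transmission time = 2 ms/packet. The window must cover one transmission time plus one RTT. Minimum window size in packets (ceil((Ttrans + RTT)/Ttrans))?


Given: Ttrans = 2 ms, RTT = 200 ms (= 2 * Tprop, Tprop = 100 ms)
Time until first ACK returns = Ttrans + RTT = 2 + 200 = 202 ms
Need W * Ttrans >= Ttrans + RTT  ->  W >= (Ttrans + RTT) / Ttrans
(Ttrans + RTT) / Ttrans = 202 / 2 = 101
W_min = ceil(101) = 101

101


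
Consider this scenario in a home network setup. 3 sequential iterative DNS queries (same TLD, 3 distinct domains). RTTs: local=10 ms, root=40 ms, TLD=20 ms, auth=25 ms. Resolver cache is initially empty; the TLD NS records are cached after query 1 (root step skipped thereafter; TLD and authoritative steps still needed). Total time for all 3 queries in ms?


Lookup 1 (cold cache): local + root + TLD + auth = 10 + 40 + 20 + 25 = 95 ms
Lookups 2..3 (TLD NS cached -> skip root; new domain -> still ask TLD and auth): local + TLD + auth = 10 + 20 + 25 = 55 ms each
Remaining 2 lookups: 2 * 55 = 110 ms
Total = 95 + 110 = 205 ms

205


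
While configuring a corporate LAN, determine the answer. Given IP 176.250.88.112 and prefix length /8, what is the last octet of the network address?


Given: IP = 176.250.88.112, prefix = /8
Subnet mask = 255.0.0.0
Last octet of IP: 112
Last octet of mask: 0
Network last octet = 112 AND 0 = 0

0


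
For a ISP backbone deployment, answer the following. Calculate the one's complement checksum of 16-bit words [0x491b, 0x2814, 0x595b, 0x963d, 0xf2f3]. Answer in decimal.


Given words: [0x491b, 0x2814, 0x595b, 0x963d, 0xf2f3]
Step 1: Sum all words
Raw sum = 18715 + 10260 + 22875 + 38461 + 62195 = 152506
Step 2: Fold carry: (21434 + 2) = 21436
One's complement = ~21436 & 0xFFFF = 44099

44099


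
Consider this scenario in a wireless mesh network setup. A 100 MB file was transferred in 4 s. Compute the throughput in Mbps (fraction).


Given: file = 100 MB, time = 4 s
File in Mb = 100 * 8 = 800 Mb
Throughput = 800 / 4 Mbps
Throughput = 200 Mbps

200


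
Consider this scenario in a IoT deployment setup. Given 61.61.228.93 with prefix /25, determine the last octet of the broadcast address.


Given: IP = 61.61.228.93, prefix = /25
Host bits = 32 - 25 = 7
Network last octet = 93 AND mask = 0
Host part size = 2^7 - 1 = 127
Broadcast last octet = 0 OR 127 = 127

127


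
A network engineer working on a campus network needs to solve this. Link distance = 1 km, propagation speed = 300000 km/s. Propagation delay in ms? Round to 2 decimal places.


Given: distance = 1 km, speed = 300000 km/s
Delay = distance / speed = 1 / 300000 seconds
Delay in ms = 1 * 1000 / 300000
Delay = 0.0033 ms
Rounded to 2 dp = 0.00 ms

0.00


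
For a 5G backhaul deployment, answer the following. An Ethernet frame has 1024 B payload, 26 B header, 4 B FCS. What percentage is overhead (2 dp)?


Given: payload = 1024 B, header = 26 B, trailer = 4 B
Overhead bytes = header + trailer = 26 + 4 = 30
Total frame = payload + overhead = 1024 + 30 = 1054
Overhead % = 30 / 1054 * 100 = 2.8463% -> 2.85% (2 dp)

2.85


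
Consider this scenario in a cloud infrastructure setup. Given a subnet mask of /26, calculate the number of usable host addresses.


Given: subnet mask /26
Host bits = 32 - 26 = 6
Total addresses = 2^6 = 64
Usable hosts = 64 - 2 (network + broadcast) = 62

62


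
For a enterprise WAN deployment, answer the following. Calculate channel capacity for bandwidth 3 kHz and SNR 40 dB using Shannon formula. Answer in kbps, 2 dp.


Given: B = 3 kHz, SNR = 40 dB
SNR linear = 10^(40/10) = 10000
1 + SNR = 10001
log2(10001) = 13.2878566418
C = 3 * 1000 * 13.2878566418 = 39863.5699 bps
C = 39.863570 kbps -> 39.86 kbps (2 dp)

39.86


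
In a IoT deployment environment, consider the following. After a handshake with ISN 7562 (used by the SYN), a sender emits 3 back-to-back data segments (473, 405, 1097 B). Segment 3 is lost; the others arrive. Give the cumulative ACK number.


SYN uses sequence number 7562; first data byte = ISN + 1 = 7563.
Segment 1: SEQ = 7563, len = 473 B, covers [7563, 8035]
Segment 2: SEQ = 8036, len = 405 B, covers [8036, 8440]
Segment 3: SEQ = 8441, len = 1097 B, covers [8441, 9537] [LOST]
In-order data received: bytes [7563, 8440] (segments 1..2).
Segment 3 missing -> gap begins at byte 8441.
Cumulative ACK = next expected in-order byte = 7563 + 473 + 405 = 8441

8441


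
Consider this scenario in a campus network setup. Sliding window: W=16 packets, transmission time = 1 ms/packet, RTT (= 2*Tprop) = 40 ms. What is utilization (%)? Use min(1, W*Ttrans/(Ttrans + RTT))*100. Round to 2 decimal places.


Given: W = 16, Ttrans = 1 ms, RTT = 40 ms (= 2 * Tprop, Tprop = 20 ms)
Cycle time = Ttrans + RTT = 1 + 40 = 41 ms (first packet sent until its ACK returns)
W * Ttrans = 16 * 1 = 16 ms of sending per cycle
W * Ttrans / (Ttrans + RTT) = 16 / 41 = 0.390244
U = min(1, 0.390244) = 0.390244
U% = 39.02%

39.02


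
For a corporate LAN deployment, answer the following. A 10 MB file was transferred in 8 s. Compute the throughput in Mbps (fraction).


Given: file = 10 MB, time = 8 s
File in Mb = 10 * 8 = 80 Mb
Throughput = 80 / 8 Mbps
Throughput = 10 Mbps

10


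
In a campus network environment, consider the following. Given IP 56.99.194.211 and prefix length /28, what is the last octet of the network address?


Given: IP = 56.99.194.211, prefix = /28
Subnet mask = 255.255.255.240
Last octet of IP: 211
Last octet of mask: 240
Network last octet = 211 AND 240 = 208

208


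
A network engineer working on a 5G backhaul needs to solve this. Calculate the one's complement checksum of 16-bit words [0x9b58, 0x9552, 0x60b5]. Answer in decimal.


Given words: [0x9b58, 0x9552, 0x60b5]
Step 1: Sum all words
Raw sum = 39768 + 38226 + 24757 = 102751
Step 2: Fold carry: (37215 + 1) = 37216
One's complement = ~37216 & 0xFFFF = 28319

28319


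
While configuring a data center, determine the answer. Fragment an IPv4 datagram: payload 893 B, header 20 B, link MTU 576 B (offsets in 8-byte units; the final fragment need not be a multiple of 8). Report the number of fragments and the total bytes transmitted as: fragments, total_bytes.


Max data per non-final fragment = floor((MTU - header)/8)*8 = floor((576 - 20)/8)*8 = floor(556/8)*8 = 552 B
Final fragment needs no 8-byte alignment: it can carry up to MTU - header = 556 B
Non-final fragments needed = ceil((payload - 556) / 552) = ceil(337/552) = ceil(0.6105) = 1
Number of fragments = 1 + 1 = 2
Fragment sizes (data): 1 * 552 B + 341 B (last, 341 <= 556 OK)
Total bytes sent = payload + n_frags * header = 893 + 2*20 = 893 + 40 = 933 B

2, 933


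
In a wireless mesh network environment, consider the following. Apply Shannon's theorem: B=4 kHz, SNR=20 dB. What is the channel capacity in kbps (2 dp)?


Given: B = 4 kHz, SNR = 20 dB
SNR linear = 10^(20/10) = 100
1 + SNR = 101
log2(101) = 6.6582114828
C = 4 * 1000 * 6.6582114828 = 26632.8459 bps
C = 26.632846 kbps -> 26.63 kbps (2 dp)

26.63


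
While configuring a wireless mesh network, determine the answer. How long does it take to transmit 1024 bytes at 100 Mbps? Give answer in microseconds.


Given: packet = 1024 bytes, bandwidth = 100 Mbps
Packet in bits = 1024 * 8 = 8192 bits
Bandwidth = 100 * 10^6 = 100000000 bps
Time = 8192 / 100000000 seconds
Time in us = 8192 * 10^6 / 100000000 = 81.92

81.92


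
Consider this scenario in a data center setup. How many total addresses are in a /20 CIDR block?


Given: CIDR prefix /20
Host bits = 32 - 20 = 12
Total addresses = 2^12 = 4096

4096


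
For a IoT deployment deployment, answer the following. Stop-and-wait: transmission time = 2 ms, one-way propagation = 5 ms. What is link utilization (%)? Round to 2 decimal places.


Given: Ttrans = 2 ms, Tprop = 5 ms
RTT = 2 * Tprop = 2 * 5 = 10 ms
U = Ttrans / (Ttrans + RTT)
U = 2 / (2 + 10)
U = 2 / 12 = 0.166667
U% = 16.67%

16.67


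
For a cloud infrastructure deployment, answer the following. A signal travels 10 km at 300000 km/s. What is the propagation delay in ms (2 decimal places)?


Given: distance = 10 km, speed = 300000 km/s
Delay = distance / speed = 10 / 300000 seconds
Delay in ms = 10 * 1000 / 300000
Delay = 0.0333 ms
Rounded to 2 dp = 0.03 ms

0.03


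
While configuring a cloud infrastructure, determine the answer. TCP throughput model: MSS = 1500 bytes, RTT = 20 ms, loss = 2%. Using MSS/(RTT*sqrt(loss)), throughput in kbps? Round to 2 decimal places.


Given: MSS = 1500 bytes, RTT = 20 ms, loss = 2%
RTT in seconds = 20 / 1000 = 0.02
Loss rate = 2% = 0.02
sqrt(loss) = sqrt(0.02) = 0.141421356237
Throughput (bytes/s) = 1500 / (0.02 * 0.141421356237) = 530330.0859
Throughput (kbps) = 530330.0859 * 8 / 1000 = 4242.640687 -> 4242.64 kbps (2 dp)

4242.64


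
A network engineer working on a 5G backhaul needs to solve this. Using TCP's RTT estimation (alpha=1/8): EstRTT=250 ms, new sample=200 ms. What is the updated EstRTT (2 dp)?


Given: EstRTT = 250 ms, SampleRTT = 200 ms, alpha = 1/8
New EstRTT = (1 - alpha) * EstRTT + alpha * SampleRTT
(7/8) * 250 = 218.75
(1/8) * 200 = 25
New EstRTT = 218.75 + 25 = 243.75 ms -> 243.75 ms (2 dp)

243.75


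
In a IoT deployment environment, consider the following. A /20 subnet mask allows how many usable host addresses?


Given: subnet mask /20
Host bits = 32 - 20 = 12
Total addresses = 2^12 = 4096
Usable hosts = 4096 - 2 (network + broadcast) = 4094

4094


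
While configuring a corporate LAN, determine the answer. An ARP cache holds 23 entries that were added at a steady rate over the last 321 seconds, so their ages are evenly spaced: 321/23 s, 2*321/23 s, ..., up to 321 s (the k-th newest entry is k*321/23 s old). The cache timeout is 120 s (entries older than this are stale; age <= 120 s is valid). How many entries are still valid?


Ages are k * 321/23 s for k = 1..23 (spacing = 13.9565 s).
Entry k is valid iff k * 321/23 <= 120 iff k <= 23 * 120 / 321 = 8.5981
n_valid = floor(8.5981) = 8
(n_stale = 23 - 8 = 15)

8


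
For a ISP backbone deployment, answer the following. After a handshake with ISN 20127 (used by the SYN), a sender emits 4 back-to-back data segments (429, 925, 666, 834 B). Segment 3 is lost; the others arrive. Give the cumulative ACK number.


SYN uses sequence number 20127; first data byte = ISN + 1 = 20128.
Segment 1: SEQ = 20128, len = 429 B, covers [20128, 20556]
Segment 2: SEQ = 20557, len = 925 B, covers [20557, 21481]
Segment 3: SEQ = 21482, len = 666 B, covers [21482, 22147] [LOST]
Segment 4: SEQ = 22148, len = 834 B, covers [22148, 22981]
In-order data received: bytes [20128, 21481] (segments 1..2).
Segment 3 missing -> gap begins at byte 21482; later segments buffered out of order.
Cumulative ACK = next expected in-order byte = 20128 + 429 + 925 = 21482

21482


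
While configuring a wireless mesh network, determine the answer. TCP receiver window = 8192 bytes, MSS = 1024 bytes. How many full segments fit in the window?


Given: RWND = 8192 bytes, MSS = 1024 bytes
Full segments = floor(RWND / MSS)
Full segments = floor(8192 / 1024)
Full segments = floor(8.0) = 8

8


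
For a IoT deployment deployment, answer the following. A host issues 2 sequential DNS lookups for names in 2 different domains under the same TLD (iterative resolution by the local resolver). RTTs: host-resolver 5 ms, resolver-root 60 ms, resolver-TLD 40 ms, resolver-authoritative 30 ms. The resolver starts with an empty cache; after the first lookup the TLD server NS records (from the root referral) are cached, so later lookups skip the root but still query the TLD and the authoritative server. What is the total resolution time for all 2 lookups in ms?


Lookup 1 (cold cache): local + root + TLD + auth = 5 + 60 + 40 + 30 = 135 ms
Lookups 2..2 (TLD NS cached -> skip root; new domain -> still ask TLD and auth): local + TLD + auth = 5 + 40 + 30 = 75 ms each
Remaining 1 lookups: 1 * 75 = 75 ms
Total = 135 + 75 = 210 ms

210


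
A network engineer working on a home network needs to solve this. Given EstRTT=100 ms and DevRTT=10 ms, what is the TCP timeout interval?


Given: EstRTT = 100 ms, DevRTT = 10 ms
Timeout = EstRTT + 4 * DevRTT
4 * DevRTT = 4 * 10 = 40
Timeout = 100 + 40 = 140 ms

140


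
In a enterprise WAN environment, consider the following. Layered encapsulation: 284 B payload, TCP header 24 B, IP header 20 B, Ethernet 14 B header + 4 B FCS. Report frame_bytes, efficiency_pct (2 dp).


TCP segment = 284 + 24 = 308 B
IP packet = 308 + 20 = 328 B
Ethernet frame = 328 + 14 + 4 = 346 B
Efficiency = app / frame = 284 / 346 = 0.820809 = 82.0809% -> 82.08% (2 dp)

346, 82.08


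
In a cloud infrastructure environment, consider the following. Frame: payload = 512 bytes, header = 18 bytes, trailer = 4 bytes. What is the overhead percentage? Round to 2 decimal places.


Given: payload = 512 B, header = 18 B, trailer = 4 B
Overhead bytes = header + trailer = 18 + 4 = 22
Total frame = payload + overhead = 512 + 22 = 534
Overhead % = 22 / 534 * 100 = 4.1199% -> 4.12% (2 dp)

4.12


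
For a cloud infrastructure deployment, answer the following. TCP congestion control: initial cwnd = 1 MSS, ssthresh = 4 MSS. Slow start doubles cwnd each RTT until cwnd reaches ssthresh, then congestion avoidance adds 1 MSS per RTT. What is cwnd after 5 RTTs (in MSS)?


RTT 0: cwnd = 1 MSS (initial)
RTT 1: cwnd = 2 MSS (slow start, doubled)
RTT 2: cwnd = 4 MSS (slow start, doubled)
RTT 3: cwnd = 5 MSS (congestion avoidance, +1)
RTT 4: cwnd = 6 MSS (congestion avoidance, +1)
RTT 5: cwnd = 7 MSS (congestion avoidance, +1)

7


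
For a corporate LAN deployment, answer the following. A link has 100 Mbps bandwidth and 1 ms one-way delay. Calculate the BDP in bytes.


Given: bandwidth = 100 Mbps, delay = 1 ms
BDP in bits = 100 * 10^6 * 1 / 1000
BDP in bits = 100000
BDP in bytes = 100000 / 8 = 12500

12500


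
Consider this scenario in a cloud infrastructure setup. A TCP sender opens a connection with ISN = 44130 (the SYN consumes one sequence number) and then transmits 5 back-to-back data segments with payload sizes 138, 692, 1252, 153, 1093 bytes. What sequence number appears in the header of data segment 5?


The SYN occupies sequence number ISN = 44130, so the first data byte is ISN + 1 = 44131.
SEQ of data segment i = (ISN + 1) + sum of payload sizes of segments 1..i-1.
Segment 1: SEQ = 44131, payload = 138 bytes
Segment 2: SEQ = 44269, payload = 692 bytes
Segment 3: SEQ = 44961, payload = 1252 bytes
Segment 4: SEQ = 46213, payload = 153 bytes
Segment 5: SEQ = 46366, payload = 1093 bytes
SEQ of segment 5 = 44131 + 138 + 692 + 1252 + 153 = 46366

46366


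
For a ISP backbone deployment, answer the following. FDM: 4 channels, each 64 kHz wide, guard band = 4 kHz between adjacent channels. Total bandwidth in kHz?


Given: 4 channels, 64 kHz each, guard = 4 kHz
Channel bandwidth = 4 * 64 = 256 kHz
Guard bands = 3 gaps * 4 kHz = 12 kHz
Total = 256 + 12 = 268 kHz

268


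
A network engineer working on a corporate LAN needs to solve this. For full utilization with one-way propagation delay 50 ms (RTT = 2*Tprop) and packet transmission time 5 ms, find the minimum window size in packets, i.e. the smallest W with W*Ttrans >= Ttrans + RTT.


Given: Ttrans = 5 ms, RTT = 100 ms (= 2 * Tprop, Tprop = 50 ms)
Time until first ACK returns = Ttrans + RTT = 5 + 100 = 105 ms
Need W * Ttrans >= Ttrans + RTT  ->  W >= (Ttrans + RTT) / Ttrans
(Ttrans + RTT) / Ttrans = 105 / 5 = 21
W_min = ceil(21) = 21

21


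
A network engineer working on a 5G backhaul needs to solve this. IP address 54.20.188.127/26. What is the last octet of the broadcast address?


Given: IP = 54.20.188.127, prefix = /26
Host bits = 32 - 26 = 6
Network last octet = 127 AND mask = 64
Host part size = 2^6 - 1 = 63
Broadcast last octet = 64 OR 63 = 127

127


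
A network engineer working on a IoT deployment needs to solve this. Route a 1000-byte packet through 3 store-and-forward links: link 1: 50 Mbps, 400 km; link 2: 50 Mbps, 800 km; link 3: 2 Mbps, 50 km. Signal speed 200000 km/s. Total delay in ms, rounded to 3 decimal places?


Packet = 1000 bytes = 8000 bits. Store-and-forward: sum (t_trans + t_prop) per link.
Link 1: t_trans = 8000/(50*10^6) s = 0.1600 ms; t_prop = 400/200000 s = 2.0000 ms; subtotal = 2.1600 ms
Link 2: t_trans = 8000/(50*10^6) s = 0.1600 ms; t_prop = 800/200000 s = 4.0000 ms; subtotal = 4.1600 ms
Link 3: t_trans = 8000/(2*10^6) s = 4.0000 ms; t_prop = 50/200000 s = 0.2500 ms; subtotal = 4.2500 ms
End-to-end = 2.1600 + 4.1600 + 4.2500 = 10.5700 ms -> 10.570 ms (3 dp)

10.570


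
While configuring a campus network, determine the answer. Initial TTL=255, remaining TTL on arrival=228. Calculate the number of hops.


Given: initial TTL = 255, received TTL = 228
Hops = initial TTL - received TTL
Hops = 255 - 228 = 27

27


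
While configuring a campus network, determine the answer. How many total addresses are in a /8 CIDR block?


Given: CIDR prefix /8
Host bits = 32 - 8 = 24
Total addresses = 2^24 = 16777216

16777216


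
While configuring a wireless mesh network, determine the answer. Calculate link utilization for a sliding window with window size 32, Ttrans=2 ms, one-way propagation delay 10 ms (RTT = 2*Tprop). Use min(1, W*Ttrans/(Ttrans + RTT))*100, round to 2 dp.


Given: W = 32, Ttrans = 2 ms, RTT = 20 ms (= 2 * Tprop, Tprop = 10 ms)
Cycle time = Ttrans + RTT = 2 + 20 = 22 ms (first packet sent until its ACK returns)
W * Ttrans = 32 * 2 = 64 ms of sending per cycle
W * Ttrans / (Ttrans + RTT) = 64 / 22 = 2.909091
U = min(1, 2.909091) = 1.000000
U% = 100.00%

100.00


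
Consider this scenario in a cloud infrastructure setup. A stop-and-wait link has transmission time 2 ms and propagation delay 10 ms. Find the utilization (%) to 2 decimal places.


Given: Ttrans = 2 ms, Tprop = 10 ms
RTT = 2 * Tprop = 2 * 10 = 20 ms
U = Ttrans / (Ttrans + RTT)
U = 2 / (2 + 20)
U = 2 / 22 = 0.090909
U% = 9.09%

9.09


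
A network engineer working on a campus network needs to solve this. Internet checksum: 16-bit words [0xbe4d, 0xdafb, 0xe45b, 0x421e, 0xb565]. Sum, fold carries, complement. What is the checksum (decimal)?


Given words: [0xbe4d, 0xdafb, 0xe45b, 0x421e, 0xb565]
Step 1: Sum all words
Raw sum = 48717 + 56059 + 58459 + 16926 + 46437 = 226598
Step 2: Fold carry: (29990 + 3) = 29993
One's complement = ~29993 & 0xFFFF = 35542

35542


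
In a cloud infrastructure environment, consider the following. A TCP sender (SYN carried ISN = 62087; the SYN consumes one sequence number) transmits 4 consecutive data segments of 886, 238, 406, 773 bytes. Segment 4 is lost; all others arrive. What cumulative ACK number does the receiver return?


SYN uses sequence number 62087; first data byte = ISN + 1 = 62088.
Segment 1: SEQ = 62088, len = 886 B, covers [62088, 62973]
Segment 2: SEQ = 62974, len = 238 B, covers [62974, 63211]
Segment 3: SEQ = 63212, len = 406 B, covers [63212, 63617]
Segment 4: SEQ = 63618, len = 773 B, covers [63618, 64390] [LOST]
In-order data received: bytes [62088, 63617] (segments 1..3).
Segment 4 missing -> gap begins at byte 63618.
Cumulative ACK = next expected in-order byte = 62088 + 886 + 238 + 406 = 63618

63618


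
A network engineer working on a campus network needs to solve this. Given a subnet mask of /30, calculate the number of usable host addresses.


Given: subnet mask /30
Host bits = 32 - 30 = 2
Total addresses = 2^2 = 4
Usable hosts = 4 - 2 (network + broadcast) = 2

2


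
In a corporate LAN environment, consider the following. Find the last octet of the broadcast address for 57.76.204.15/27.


Given: IP = 57.76.204.15, prefix = /27
Host bits = 32 - 27 = 5
Network last octet = 15 AND mask = 0
Host part size = 2^5 - 1 = 31
Broadcast last octet = 0 OR 31 = 31

31


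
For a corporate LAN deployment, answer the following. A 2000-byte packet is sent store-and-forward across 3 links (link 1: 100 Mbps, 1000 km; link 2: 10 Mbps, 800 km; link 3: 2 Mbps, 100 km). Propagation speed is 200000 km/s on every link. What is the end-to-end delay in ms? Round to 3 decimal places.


Packet = 2000 bytes = 16000 bits. Store-and-forward: sum (t_trans + t_prop) per link.
Link 1: t_trans = 16000/(100*10^6) s = 0.1600 ms; t_prop = 1000/200000 s = 5.0000 ms; subtotal = 5.1600 ms
Link 2: t_trans = 16000/(10*10^6) s = 1.6000 ms; t_prop = 800/200000 s = 4.0000 ms; subtotal = 5.6000 ms
Link 3: t_trans = 16000/(2*10^6) s = 8.0000 ms; t_prop = 100/200000 s = 0.5000 ms; subtotal = 8.5000 ms
End-to-end = 5.1600 + 5.6000 + 8.5000 = 19.2600 ms -> 19.260 ms (3 dp)

19.260


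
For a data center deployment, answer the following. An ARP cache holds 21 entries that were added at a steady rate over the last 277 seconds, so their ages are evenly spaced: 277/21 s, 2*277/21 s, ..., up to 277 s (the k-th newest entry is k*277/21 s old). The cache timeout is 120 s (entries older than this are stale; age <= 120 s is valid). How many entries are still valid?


Ages are k * 277/21 s for k = 1..21 (spacing = 13.1905 s).
Entry k is valid iff k * 277/21 <= 120 iff k <= 21 * 120 / 277 = 9.0975
n_valid = floor(9.0975) = 9
(n_stale = 21 - 9 = 12)

9


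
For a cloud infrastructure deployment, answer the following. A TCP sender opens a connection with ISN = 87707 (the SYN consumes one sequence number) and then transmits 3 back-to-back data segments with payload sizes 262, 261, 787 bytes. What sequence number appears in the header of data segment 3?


The SYN occupies sequence number ISN = 87707, so the first data byte is ISN + 1 = 87708.
SEQ of data segment i = (ISN + 1) + sum of payload sizes of segments 1..i-1.
Segment 1: SEQ = 87708, payload = 262 bytes
Segment 2: SEQ = 87970, payload = 261 bytes
Segment 3: SEQ = 88231, payload = 787 bytes
SEQ of segment 3 = 87708 + 262 + 261 = 88231

88231


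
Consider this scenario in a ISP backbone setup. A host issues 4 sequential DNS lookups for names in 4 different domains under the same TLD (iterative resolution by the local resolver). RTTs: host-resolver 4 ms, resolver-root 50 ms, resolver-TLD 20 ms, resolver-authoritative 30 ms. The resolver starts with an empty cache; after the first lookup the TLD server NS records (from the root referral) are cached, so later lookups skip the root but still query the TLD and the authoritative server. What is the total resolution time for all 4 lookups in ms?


Lookup 1 (cold cache): local + root + TLD + auth = 4 + 50 + 20 + 30 = 104 ms
Lookups 2..4 (TLD NS cached -> skip root; new domain -> still ask TLD and auth): local + TLD + auth = 4 + 20 + 30 = 54 ms each
Remaining 3 lookups: 3 * 54 = 162 ms
Total = 104 + 162 = 266 ms

266
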